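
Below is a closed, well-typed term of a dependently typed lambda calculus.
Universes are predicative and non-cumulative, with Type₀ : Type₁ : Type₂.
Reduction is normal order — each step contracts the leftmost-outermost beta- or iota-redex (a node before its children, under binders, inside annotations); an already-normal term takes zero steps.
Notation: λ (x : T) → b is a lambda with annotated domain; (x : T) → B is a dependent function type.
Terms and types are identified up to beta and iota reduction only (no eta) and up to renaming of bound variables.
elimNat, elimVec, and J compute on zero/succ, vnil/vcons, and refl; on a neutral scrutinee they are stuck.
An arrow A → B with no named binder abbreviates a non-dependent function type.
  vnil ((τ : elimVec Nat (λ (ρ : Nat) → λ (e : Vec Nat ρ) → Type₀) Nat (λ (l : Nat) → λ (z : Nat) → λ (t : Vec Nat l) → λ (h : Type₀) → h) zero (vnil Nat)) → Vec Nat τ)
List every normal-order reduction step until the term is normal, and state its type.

reduction (normal order):
  vnil ((τ : elimVec Nat (λ (ρ : Nat) → λ (e : Vec Nat ρ) → Type₀) Nat (λ (l : Nat) → λ (z : Nat) → λ (t : Vec Nat l) → λ (h : Type₀) → h) zero (vnil Nat)) → Vec Nat τ)
  ~> vnil ((τ : Nat) → Vec Nat τ)
type:
  Vec ((τ : Nat) → Vec Nat τ) zero


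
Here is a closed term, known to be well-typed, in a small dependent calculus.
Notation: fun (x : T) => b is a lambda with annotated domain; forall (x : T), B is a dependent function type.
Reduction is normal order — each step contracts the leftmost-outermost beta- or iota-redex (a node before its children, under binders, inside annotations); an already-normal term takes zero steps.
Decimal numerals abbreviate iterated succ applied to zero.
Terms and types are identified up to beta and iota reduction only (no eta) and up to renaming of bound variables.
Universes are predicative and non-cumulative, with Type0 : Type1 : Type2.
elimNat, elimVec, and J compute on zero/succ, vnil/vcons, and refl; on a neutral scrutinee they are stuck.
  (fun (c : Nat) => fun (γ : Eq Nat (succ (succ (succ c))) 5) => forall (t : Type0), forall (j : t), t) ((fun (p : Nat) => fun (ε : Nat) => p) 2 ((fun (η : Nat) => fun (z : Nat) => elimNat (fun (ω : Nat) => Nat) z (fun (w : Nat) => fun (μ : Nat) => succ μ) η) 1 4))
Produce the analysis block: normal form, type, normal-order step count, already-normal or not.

resulting normal form:
  fun (c : Eq Nat 5 5) => forall (γ : Type0), forall (t : γ), γ
inferred type:
  forall (c : Eq Nat 5 5), Type1
reduction steps (normal order): 3
started in normal form: no
first redex: a beta-redex


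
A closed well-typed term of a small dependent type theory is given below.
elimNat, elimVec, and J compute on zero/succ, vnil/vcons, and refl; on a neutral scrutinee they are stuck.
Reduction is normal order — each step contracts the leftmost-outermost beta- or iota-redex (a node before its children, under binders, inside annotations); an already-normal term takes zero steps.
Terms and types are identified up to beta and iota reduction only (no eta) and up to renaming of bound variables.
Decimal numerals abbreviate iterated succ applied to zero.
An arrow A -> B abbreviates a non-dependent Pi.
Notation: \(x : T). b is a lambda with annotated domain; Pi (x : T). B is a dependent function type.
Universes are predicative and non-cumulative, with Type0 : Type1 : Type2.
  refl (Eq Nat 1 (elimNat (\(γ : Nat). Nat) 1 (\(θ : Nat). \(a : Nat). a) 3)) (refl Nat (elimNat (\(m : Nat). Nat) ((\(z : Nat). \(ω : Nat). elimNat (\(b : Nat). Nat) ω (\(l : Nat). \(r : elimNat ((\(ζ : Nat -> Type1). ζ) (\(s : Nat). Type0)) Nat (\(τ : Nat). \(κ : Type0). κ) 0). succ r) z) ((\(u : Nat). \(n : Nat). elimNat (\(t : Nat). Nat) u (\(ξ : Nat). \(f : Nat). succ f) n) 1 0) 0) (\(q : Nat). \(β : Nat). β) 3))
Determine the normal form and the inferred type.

reduced normal form:
  refl (Eq Nat 1 1) (refl Nat 1)
type:
  Eq (Eq Nat 1 1) (refl Nat 1) (refl Nat 1)
observation: normalization takes exactly 30 steps under the normal-order strategy.


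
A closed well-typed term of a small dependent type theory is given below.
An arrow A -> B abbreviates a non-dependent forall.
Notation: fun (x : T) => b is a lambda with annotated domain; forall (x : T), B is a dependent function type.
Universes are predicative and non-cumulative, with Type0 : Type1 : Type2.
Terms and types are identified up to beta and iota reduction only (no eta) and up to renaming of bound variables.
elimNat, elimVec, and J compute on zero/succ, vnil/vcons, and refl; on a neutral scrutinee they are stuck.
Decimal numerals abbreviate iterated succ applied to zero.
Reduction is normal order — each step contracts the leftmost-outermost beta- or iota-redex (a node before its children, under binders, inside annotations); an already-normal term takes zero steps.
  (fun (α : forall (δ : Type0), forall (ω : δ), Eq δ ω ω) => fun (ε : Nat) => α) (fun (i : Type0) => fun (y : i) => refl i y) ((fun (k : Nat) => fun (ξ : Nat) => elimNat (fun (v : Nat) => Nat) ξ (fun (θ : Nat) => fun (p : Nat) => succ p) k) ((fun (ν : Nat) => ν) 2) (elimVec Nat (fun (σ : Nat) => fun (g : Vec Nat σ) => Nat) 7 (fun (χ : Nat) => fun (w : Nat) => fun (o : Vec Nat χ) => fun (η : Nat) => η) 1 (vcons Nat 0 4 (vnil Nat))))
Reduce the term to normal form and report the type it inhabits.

resulting normal form:
  fun (α : Type0) => fun (δ : α) => refl α δ
type:
  forall (α : Type0), forall (δ : α), Eq α δ δ


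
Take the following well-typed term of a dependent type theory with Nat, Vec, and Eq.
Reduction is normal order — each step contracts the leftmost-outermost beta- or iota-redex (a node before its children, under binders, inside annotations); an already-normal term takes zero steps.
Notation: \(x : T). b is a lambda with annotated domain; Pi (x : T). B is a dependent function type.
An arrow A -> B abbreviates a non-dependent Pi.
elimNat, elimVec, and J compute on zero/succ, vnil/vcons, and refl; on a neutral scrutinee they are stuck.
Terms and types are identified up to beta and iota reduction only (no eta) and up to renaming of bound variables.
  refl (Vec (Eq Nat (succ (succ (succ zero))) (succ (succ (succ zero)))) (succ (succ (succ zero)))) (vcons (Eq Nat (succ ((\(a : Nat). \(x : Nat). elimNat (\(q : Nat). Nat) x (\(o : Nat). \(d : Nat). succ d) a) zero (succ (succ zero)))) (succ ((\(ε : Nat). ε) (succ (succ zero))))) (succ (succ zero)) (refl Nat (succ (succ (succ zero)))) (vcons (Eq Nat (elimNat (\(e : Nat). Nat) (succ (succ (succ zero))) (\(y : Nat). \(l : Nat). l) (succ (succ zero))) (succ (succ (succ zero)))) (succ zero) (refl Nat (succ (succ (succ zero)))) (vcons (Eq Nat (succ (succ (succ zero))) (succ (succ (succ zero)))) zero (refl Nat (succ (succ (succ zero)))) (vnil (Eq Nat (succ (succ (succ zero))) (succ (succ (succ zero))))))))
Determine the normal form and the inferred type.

reduced normal form:
  refl (Vec (Eq Nat (succ (succ (succ zero))) (succ (succ (succ zero)))) (succ (succ (succ zero)))) (vcons (Eq Nat (succ (succ (succ zero))) (succ (succ (succ zero)))) (succ (succ zero)) (refl Nat (succ (succ (succ zero)))) (vcons (Eq Nat (succ (succ (succ zero))) (succ (succ (succ zero)))) (succ zero) (refl Nat (succ (succ (succ zero)))) (vcons (Eq Nat (succ (succ (succ zero))) (succ (succ (succ zero)))) zero (refl Nat (succ (succ (succ zero)))) (vnil (Eq Nat (succ (succ (succ zero))) (succ (succ (succ zero))))))))
inferred type:
  Eq (Vec (Eq Nat (succ (succ (succ zero))) (succ (succ (succ zero)))) (succ (succ (succ zero)))) (vcons (Eq Nat (succ (succ (succ zero))) (succ (succ (succ zero)))) (succ (succ zero)) (refl Nat (succ (succ (succ zero)))) (vcons (Eq Nat (succ (succ (succ zero))) (succ (succ (succ zero)))) (succ zero) (refl Nat (succ (succ (succ zero)))) (vcons (Eq Nat (succ (succ (succ zero))) (succ (succ (succ zero)))) zero (refl Nat (succ (succ (succ zero)))) (vnil (Eq Nat (succ (succ (succ zero))) (succ (succ (succ zero)))))))) (vcons (Eq Nat (succ (succ (succ zero))) (succ (succ (succ zero)))) (succ (succ zero)) (refl Nat (succ (succ (succ zero)))) (vcons (Eq Nat (succ (succ (succ zero))) (succ (succ (succ zero)))) (succ zero) (refl Nat (succ (succ (succ zero)))) (vcons (Eq Nat (succ (succ (succ zero))) (succ (succ (succ zero)))) zero (refl Nat (succ (succ (succ zero)))) (vnil (Eq Nat (succ (succ (succ zero))) (succ (succ (succ zero))))))))
observation: 11 normal-order steps separate the term from its normal form.


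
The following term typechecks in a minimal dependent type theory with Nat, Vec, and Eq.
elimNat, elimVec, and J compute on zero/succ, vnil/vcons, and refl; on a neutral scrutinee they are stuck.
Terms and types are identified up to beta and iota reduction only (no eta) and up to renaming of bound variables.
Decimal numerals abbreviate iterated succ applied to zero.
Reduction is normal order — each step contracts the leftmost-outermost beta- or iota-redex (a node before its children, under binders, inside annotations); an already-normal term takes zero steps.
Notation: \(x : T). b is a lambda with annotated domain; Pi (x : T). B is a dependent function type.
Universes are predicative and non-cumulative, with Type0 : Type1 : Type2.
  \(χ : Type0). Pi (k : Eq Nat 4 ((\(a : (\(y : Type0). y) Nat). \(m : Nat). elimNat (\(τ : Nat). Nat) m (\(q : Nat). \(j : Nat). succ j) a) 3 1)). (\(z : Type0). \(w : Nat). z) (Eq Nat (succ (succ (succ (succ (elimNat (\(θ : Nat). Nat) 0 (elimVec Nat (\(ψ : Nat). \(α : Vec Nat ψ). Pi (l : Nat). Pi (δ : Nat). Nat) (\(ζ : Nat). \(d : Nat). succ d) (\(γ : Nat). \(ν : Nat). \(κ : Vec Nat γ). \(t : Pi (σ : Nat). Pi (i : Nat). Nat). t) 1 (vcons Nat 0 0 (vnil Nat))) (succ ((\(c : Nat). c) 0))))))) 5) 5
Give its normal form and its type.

normal form:
  \(χ : Type0). Pi (k : Eq Nat 4 4). Eq Nat 5 5
type:
  Pi (χ : Type0). Type0


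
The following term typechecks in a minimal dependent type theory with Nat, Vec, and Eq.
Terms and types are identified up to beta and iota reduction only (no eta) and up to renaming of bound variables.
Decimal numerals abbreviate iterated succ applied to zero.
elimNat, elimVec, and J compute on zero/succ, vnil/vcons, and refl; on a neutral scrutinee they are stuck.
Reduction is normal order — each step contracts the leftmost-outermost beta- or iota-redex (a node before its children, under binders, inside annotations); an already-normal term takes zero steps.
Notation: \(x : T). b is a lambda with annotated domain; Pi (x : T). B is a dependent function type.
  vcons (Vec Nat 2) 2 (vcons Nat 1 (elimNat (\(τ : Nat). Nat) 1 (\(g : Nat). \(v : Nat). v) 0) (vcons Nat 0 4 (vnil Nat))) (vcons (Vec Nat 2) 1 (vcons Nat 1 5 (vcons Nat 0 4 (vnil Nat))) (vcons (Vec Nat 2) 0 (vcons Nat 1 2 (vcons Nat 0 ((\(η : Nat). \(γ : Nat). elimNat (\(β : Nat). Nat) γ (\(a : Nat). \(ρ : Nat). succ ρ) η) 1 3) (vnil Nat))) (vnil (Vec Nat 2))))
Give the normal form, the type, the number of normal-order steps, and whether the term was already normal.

reduced normal form:
  vcons (Vec Nat 2) 2 (vcons Nat 1 1 (vcons Nat 0 4 (vnil Nat))) (vcons (Vec Nat 2) 1 (vcons Nat 1 5 (vcons Nat 0 4 (vnil Nat))) (vcons (Vec Nat 2) 0 (vcons Nat 1 2 (vcons Nat 0 4 (vnil Nat))) (vnil (Vec Nat 2))))
type:
  Vec (Vec Nat 2) 3
normal-order step count: 7
term was already normal: no
first redex: an elimNat iota-redex


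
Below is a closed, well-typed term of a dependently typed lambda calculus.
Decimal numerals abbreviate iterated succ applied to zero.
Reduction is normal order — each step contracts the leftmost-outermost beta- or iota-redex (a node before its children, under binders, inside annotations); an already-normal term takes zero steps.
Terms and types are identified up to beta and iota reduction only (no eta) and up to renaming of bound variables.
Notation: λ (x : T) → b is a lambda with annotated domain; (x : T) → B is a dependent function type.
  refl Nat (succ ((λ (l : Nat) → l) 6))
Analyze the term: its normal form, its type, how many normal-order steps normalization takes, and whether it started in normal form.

normal form:
  refl Nat 7
the term's type:
  Eq Nat 7 7
normal-order step count: 1
started in normal form: no
first redex: a beta-redex


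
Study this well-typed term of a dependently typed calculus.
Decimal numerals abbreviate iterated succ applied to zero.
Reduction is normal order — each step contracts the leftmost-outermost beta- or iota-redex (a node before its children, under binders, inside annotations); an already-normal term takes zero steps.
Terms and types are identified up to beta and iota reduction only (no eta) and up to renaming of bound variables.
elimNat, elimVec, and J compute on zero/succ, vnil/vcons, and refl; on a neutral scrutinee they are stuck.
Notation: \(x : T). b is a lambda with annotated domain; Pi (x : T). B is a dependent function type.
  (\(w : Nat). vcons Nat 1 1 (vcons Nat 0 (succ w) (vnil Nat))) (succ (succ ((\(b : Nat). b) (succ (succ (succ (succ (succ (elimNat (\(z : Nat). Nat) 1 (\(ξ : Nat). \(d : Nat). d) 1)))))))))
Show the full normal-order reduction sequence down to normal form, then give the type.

reduction (normal order):
  (\(w : Nat). vcons Nat 1 1 (vcons Nat 0 (succ w) (vnil Nat))) (succ (succ ((\(b : Nat). b) (succ (succ (succ (succ (succ (elimNat (\(z : Nat). Nat) 1 (\(ξ : Nat). \(d : Nat). d) 1)))))))))
  ~> vcons Nat 1 1 (vcons Nat 0 (succ (succ (succ ((\(w : Nat). w) (succ (succ (succ (succ (succ (elimNat (\(b : Nat). Nat) 1 (\(z : Nat). \(ξ : Nat). ξ) 1)))))))))) (vnil Nat))
  ~> vcons Nat 1 1 (vcons Nat 0 (succ (succ (succ (succ (succ (succ (succ (succ (elimNat (\(w : Nat). Nat) 1 (\(b : Nat). \(z : Nat). z) 1))))))))) (vnil Nat))
  ~> vcons Nat 1 1 (vcons Nat 0 (succ (succ (succ (succ (succ (succ (succ (succ ((\(w : Nat). \(b : Nat). b) 0 (elimNat (\(z : Nat). Nat) 1 (\(ξ : Nat). \(d : Nat). d) 0)))))))))) (vnil Nat))
  ~> vcons Nat 1 1 (vcons Nat 0 (succ (succ (succ (succ (succ (succ (succ (succ ((\(w : Nat). w) (elimNat (\(b : Nat). Nat) 1 (\(z : Nat). \(ξ : Nat). ξ) 0)))))))))) (vnil Nat))
  ~> vcons Nat 1 1 (vcons Nat 0 (succ (succ (succ (succ (succ (succ (succ (succ (elimNat (\(w : Nat). Nat) 1 (\(b : Nat). \(z : Nat). z) 0))))))))) (vnil Nat))
  ~> vcons Nat 1 1 (vcons Nat 0 9 (vnil Nat))
type:
  Vec Nat 2


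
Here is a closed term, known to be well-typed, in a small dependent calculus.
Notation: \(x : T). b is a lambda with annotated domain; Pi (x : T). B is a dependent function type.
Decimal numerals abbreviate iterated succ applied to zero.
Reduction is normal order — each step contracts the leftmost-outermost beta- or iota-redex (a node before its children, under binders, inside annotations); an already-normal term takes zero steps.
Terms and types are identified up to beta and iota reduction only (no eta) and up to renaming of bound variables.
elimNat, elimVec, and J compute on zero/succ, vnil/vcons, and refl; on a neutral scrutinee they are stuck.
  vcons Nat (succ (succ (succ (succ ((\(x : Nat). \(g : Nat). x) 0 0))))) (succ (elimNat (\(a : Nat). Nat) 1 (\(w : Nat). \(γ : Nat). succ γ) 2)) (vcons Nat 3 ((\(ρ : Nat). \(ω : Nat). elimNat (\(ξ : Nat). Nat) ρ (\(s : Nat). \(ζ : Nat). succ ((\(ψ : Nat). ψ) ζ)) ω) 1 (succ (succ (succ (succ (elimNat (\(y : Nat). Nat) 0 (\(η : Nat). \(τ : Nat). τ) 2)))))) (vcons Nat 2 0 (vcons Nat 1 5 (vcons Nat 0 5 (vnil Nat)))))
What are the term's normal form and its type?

resulting normal form:
  vcons Nat 4 4 (vcons Nat 3 5 (vcons Nat 2 0 (vcons Nat 1 5 (vcons Nat 0 5 (vnil Nat)))))
type:
  Vec Nat 5
observation: 36 normal-order steps separate the term from its normal form.


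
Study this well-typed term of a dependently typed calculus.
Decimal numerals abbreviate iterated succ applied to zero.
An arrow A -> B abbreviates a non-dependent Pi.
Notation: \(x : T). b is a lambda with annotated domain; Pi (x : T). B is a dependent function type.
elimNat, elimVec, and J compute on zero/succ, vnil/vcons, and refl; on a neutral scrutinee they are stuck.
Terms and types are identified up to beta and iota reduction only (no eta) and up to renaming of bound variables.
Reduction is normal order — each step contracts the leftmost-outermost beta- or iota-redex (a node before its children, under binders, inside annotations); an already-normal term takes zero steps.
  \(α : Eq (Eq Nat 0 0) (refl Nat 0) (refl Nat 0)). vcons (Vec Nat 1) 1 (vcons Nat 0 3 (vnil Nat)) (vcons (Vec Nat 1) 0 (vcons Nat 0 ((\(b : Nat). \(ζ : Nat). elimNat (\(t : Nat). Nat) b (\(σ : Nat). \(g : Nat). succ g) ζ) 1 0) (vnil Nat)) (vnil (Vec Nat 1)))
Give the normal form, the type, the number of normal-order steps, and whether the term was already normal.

reduced normal form:
  \(α : Eq (Eq Nat 0 0) (refl Nat 0) (refl Nat 0)). vcons (Vec Nat 1) 1 (vcons Nat 0 3 (vnil Nat)) (vcons (Vec Nat 1) 0 (vcons Nat 0 1 (vnil Nat)) (vnil (Vec Nat 1)))
the term's type:
  Eq (Eq Nat 0 0) (refl Nat 0) (refl Nat 0) -> Vec (Vec Nat 1) 2
steps to reach normal form (normal order): 3
already normal: no
first contracted redex: a beta-redex


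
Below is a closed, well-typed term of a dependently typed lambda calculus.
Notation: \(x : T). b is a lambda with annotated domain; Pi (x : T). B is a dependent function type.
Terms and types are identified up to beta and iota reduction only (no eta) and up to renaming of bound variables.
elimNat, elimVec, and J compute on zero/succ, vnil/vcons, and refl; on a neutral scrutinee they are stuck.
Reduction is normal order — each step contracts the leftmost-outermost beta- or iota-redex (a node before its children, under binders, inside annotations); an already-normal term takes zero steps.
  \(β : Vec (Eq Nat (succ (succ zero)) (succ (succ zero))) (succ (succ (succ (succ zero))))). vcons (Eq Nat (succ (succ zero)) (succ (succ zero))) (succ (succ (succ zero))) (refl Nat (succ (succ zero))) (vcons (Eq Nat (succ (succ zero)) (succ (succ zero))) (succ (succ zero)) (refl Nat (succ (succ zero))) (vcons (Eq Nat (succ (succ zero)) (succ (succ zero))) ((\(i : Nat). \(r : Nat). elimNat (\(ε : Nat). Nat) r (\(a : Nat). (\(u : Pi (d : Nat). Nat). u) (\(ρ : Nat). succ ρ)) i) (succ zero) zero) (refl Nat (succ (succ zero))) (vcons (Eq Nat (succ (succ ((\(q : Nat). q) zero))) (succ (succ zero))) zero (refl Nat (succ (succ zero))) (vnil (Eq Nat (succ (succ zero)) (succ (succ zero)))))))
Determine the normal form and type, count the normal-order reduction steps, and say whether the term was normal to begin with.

normal form:
  \(β : Vec (Eq Nat (succ (succ zero)) (succ (succ zero))) (succ (succ (succ (succ zero))))). vcons (Eq Nat (succ (succ zero)) (succ (succ zero))) (succ (succ (succ zero))) (refl Nat (succ (succ zero))) (vcons (Eq Nat (succ (succ zero)) (succ (succ zero))) (succ (succ zero)) (refl Nat (succ (succ zero))) (vcons (Eq Nat (succ (succ zero)) (succ (succ zero))) (succ zero) (refl Nat (succ (succ zero))) (vcons (Eq Nat (succ (succ zero)) (succ (succ zero))) zero (refl Nat (succ (succ zero))) (vnil (Eq Nat (succ (succ zero)) (succ (succ zero)))))))
inferred type:
  Pi (β : Vec (Eq Nat (succ (succ zero)) (succ (succ zero))) (succ (succ (succ (succ zero))))). Vec (Eq Nat (succ (succ zero)) (succ (succ zero))) (succ (succ (succ (succ zero))))
normal-order step count: 8
already normal: no
first contracted redex: a beta-redex


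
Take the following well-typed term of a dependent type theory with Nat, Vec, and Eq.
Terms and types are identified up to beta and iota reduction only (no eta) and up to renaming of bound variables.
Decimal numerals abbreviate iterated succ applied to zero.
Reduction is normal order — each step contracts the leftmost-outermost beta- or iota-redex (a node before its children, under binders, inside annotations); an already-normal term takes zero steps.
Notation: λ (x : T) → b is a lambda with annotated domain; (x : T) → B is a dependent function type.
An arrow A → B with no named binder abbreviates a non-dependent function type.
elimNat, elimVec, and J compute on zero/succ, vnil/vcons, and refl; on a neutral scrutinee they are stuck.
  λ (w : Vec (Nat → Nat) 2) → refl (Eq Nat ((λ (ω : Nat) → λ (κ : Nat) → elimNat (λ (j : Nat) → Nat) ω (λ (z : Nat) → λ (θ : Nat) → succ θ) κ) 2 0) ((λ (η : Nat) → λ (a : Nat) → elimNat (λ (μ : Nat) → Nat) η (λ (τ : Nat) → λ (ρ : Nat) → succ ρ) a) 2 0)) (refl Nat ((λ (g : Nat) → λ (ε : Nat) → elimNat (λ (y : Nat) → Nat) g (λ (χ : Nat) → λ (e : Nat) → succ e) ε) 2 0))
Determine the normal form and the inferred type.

resulting normal form:
  λ (w : Vec (Nat → Nat) 2) → refl (Eq Nat 2 2) (refl Nat 2)
the term's type:
  Vec (Nat → Nat) 2 → Eq (Eq Nat 2 2) (refl Nat 2) (refl Nat 2)


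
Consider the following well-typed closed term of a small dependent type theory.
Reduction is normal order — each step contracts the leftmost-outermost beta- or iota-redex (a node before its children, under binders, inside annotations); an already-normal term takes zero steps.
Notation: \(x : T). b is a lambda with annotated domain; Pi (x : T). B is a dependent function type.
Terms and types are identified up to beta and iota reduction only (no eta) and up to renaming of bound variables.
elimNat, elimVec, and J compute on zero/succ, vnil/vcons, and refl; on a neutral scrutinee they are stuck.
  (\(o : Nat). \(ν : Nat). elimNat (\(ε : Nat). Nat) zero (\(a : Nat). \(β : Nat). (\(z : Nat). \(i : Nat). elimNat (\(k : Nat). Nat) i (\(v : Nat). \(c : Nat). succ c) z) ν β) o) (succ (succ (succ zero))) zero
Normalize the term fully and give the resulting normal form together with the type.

normal form:
  zero
the term's type:
  Nat
observation: the first redex contracted is a beta-redex; the normal form is reached in 21 normal-order steps.


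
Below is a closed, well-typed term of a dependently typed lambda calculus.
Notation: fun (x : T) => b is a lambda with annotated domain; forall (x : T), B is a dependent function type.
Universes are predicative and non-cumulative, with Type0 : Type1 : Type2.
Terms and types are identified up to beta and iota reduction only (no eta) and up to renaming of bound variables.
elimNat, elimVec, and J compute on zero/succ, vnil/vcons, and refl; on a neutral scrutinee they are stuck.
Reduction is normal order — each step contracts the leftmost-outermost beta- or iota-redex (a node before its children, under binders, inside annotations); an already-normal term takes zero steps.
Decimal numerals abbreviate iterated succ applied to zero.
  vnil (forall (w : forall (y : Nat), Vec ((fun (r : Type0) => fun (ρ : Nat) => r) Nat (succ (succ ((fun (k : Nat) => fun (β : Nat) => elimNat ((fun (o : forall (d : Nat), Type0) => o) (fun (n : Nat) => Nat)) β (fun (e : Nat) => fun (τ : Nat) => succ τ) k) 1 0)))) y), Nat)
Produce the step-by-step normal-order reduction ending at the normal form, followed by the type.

normal-order reduction:
  vnil (forall (w : forall (y : Nat), Vec ((fun (r : Type0) => fun (ρ : Nat) => r) Nat (succ (succ ((fun (k : Nat) => fun (β : Nat) => elimNat ((fun (o : forall (d : Nat), Type0) => o) (fun (n : Nat) => Nat)) β (fun (e : Nat) => fun (τ : Nat) => succ τ) k) 1 0)))) y), Nat)
  ~> vnil (forall (w : forall (y : Nat), Vec ((fun (r : Nat) => Nat) (succ (succ ((fun (ρ : Nat) => fun (k : Nat) => elimNat ((fun (β : forall (o : Nat), Type0) => β) (fun (d : Nat) => Nat)) k (fun (n : Nat) => fun (e : Nat) => succ e) ρ) 1 0)))) y), Nat)
  ~> vnil (forall (w : forall (y : Nat), Vec Nat y), Nat)
type:
  Vec (forall (w : forall (y : Nat), Vec Nat y), Nat) 0


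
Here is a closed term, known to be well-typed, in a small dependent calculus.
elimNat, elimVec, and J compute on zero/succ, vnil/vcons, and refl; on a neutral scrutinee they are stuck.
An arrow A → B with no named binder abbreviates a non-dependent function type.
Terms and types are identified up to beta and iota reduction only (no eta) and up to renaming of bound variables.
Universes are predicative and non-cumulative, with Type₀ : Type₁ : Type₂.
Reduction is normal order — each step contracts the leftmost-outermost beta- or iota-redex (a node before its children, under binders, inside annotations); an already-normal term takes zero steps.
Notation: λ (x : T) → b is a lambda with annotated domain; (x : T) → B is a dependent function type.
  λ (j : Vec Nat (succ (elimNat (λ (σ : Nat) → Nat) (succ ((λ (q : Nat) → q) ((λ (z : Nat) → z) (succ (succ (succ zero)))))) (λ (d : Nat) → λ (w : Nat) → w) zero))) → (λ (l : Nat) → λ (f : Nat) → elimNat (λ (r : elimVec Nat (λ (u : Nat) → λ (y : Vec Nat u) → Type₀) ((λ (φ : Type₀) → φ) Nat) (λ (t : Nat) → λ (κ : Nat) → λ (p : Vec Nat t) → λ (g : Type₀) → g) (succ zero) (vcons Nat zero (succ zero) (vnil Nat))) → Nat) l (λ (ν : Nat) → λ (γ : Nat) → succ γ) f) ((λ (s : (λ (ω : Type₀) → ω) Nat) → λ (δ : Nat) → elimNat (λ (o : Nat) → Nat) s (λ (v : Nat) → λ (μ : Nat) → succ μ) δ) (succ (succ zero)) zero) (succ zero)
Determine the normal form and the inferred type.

reduced normal form:
  λ (j : Vec Nat (succ (succ (succ (succ (succ zero)))))) → succ (succ (succ zero))
the term's type:
  Vec Nat (succ (succ (succ (succ (succ zero))))) → Nat
observation: 12 normal-order steps normalize the term, beginning with an elimNat iota-redex.


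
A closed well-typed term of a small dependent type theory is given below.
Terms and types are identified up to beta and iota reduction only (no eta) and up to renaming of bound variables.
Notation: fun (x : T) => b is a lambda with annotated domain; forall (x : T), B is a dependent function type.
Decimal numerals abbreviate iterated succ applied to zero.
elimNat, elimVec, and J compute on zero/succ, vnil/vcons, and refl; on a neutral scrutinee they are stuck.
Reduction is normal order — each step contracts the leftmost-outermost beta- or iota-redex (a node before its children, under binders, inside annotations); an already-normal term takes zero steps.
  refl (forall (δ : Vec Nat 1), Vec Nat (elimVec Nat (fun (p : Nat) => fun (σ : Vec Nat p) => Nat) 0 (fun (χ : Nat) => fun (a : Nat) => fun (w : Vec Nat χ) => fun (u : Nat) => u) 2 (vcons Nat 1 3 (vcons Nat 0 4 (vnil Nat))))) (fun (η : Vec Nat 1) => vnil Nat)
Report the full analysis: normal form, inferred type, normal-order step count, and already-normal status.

resulting normal form:
  refl (forall (δ : Vec Nat 1), Vec Nat 0) (fun (p : Vec Nat 1) => vnil Nat)
the term's type:
  Eq (forall (δ : Vec Nat 1), Vec Nat 0) (fun (p : Vec Nat 1) => vnil Nat) (fun (σ : Vec Nat 1) => vnil Nat)
reduction steps (normal order): 11
started in normal form: no
first contracted redex: an elimVec iota-redex


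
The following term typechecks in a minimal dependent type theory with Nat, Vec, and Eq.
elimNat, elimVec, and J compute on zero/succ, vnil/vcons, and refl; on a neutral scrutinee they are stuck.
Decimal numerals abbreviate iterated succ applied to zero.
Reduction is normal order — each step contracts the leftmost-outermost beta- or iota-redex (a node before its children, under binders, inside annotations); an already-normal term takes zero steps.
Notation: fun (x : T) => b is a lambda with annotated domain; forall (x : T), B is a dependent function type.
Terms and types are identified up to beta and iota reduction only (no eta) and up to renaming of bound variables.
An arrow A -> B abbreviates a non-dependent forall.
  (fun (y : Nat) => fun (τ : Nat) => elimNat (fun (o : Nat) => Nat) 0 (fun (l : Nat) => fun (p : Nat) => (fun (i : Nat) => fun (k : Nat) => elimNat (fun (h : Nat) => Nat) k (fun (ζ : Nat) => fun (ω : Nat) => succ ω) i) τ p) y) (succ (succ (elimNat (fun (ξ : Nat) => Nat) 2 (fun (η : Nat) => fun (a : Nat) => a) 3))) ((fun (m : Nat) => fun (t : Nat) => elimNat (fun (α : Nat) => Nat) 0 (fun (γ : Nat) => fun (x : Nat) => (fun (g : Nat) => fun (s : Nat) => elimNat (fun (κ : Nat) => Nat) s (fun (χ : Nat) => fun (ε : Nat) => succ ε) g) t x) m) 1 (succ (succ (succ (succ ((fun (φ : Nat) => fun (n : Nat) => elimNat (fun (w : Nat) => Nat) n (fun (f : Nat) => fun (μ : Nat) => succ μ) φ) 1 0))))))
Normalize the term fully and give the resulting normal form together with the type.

reduced normal form:
  20
type:
  Nat
observation: the term reaches its normal form after 169 normal-order steps.


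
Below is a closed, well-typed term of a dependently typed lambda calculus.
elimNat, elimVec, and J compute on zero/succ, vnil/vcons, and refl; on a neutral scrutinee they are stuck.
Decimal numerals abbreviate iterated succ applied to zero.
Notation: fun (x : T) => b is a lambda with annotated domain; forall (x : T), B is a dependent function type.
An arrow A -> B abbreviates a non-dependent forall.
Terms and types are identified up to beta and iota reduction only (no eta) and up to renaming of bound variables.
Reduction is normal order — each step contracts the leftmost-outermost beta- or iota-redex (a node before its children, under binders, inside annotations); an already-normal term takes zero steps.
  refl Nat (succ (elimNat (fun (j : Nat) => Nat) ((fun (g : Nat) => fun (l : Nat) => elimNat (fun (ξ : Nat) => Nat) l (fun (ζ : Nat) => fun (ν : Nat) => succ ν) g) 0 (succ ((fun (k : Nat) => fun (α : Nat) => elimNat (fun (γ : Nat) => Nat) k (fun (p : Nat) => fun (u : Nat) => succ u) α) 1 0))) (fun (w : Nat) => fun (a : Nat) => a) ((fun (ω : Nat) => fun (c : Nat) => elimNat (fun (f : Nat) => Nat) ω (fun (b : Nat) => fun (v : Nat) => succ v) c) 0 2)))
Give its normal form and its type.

resulting normal form:
  refl Nat 3
inferred type:
  Eq Nat 3 3
observation: 22 normal-order steps normalize the term, beginning with a beta-redex.


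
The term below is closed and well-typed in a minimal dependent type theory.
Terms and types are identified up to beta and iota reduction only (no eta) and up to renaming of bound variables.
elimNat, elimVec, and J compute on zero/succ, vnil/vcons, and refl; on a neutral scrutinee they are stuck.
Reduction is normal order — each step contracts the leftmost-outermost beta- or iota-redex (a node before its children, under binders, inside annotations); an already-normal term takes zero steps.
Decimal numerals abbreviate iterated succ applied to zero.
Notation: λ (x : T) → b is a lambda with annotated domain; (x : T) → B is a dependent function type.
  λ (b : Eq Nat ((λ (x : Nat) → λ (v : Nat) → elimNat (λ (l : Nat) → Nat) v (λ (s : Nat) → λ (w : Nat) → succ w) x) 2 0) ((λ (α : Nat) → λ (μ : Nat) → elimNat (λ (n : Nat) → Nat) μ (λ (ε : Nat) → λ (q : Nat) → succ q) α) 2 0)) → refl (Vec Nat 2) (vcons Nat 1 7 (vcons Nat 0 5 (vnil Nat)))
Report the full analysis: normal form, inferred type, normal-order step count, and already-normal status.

resulting normal form:
  λ (b : Eq Nat 2 2) → refl (Vec Nat 2) (vcons Nat 1 7 (vcons Nat 0 5 (vnil Nat)))
type:
  (b : Eq Nat 2 2) → Eq (Vec Nat 2) (vcons Nat 1 7 (vcons Nat 0 5 (vnil Nat))) (vcons Nat 1 7 (vcons Nat 0 5 (vnil Nat)))
reduction steps (normal order): 18
already normal: no
first contracted redex: a beta-redex


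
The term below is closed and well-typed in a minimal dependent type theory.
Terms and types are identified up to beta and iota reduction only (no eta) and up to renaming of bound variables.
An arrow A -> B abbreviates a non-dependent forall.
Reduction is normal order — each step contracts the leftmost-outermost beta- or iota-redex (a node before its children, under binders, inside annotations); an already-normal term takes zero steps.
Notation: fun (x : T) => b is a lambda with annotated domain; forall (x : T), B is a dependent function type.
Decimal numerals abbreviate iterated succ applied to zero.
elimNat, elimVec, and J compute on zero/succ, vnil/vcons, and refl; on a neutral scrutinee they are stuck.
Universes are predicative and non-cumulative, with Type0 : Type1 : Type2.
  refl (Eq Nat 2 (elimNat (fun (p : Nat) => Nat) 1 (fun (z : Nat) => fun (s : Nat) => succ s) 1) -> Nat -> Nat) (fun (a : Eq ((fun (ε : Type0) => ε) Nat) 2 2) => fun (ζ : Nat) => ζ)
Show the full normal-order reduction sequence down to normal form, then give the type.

normal-order reduction sequence:
  refl (Eq Nat 2 (elimNat (fun (p : Nat) => Nat) 1 (fun (z : Nat) => fun (s : Nat) => succ s) 1) -> Nat -> Nat) (fun (a : Eq ((fun (ε : Type0) => ε) Nat) 2 2) => fun (ζ : Nat) => ζ)
  ~> refl (Eq Nat 2 ((fun (p : Nat) => fun (z : Nat) => succ z) 0 (elimNat (fun (s : Nat) => Nat) 1 (fun (a : Nat) => fun (ε : Nat) => succ ε) 0)) -> Nat -> Nat) (fun (ζ : Eq ((fun (α : Type0) => α) Nat) 2 2) => fun (τ : Nat) => τ)
  ~> refl (Eq Nat 2 ((fun (p : Nat) => succ p) (elimNat (fun (z : Nat) => Nat) 1 (fun (s : Nat) => fun (a : Nat) => succ a) 0)) -> Nat -> Nat) (fun (ε : Eq ((fun (ζ : Type0) => ζ) Nat) 2 2) => fun (α : Nat) => α)
  ~> refl (Eq Nat 2 (succ (elimNat (fun (p : Nat) => Nat) 1 (fun (z : Nat) => fun (s : Nat) => succ s) 0)) -> Nat -> Nat) (fun (a : Eq ((fun (ε : Type0) => ε) Nat) 2 2) => fun (ζ : Nat) => ζ)
  ~> refl (Eq Nat 2 2 -> Nat -> Nat) (fun (p : Eq ((fun (z : Type0) => z) Nat) 2 2) => fun (s : Nat) => s)
  ~> refl (Eq Nat 2 2 -> Nat -> Nat) (fun (p : Eq Nat 2 2) => fun (z : Nat) => z)
inferred type:
  Eq (Eq Nat 2 2 -> Nat -> Nat) (fun (p : Eq Nat 2 2) => fun (z : Nat) => z) (fun (s : Eq Nat 2 2) => fun (a : Nat) => a)


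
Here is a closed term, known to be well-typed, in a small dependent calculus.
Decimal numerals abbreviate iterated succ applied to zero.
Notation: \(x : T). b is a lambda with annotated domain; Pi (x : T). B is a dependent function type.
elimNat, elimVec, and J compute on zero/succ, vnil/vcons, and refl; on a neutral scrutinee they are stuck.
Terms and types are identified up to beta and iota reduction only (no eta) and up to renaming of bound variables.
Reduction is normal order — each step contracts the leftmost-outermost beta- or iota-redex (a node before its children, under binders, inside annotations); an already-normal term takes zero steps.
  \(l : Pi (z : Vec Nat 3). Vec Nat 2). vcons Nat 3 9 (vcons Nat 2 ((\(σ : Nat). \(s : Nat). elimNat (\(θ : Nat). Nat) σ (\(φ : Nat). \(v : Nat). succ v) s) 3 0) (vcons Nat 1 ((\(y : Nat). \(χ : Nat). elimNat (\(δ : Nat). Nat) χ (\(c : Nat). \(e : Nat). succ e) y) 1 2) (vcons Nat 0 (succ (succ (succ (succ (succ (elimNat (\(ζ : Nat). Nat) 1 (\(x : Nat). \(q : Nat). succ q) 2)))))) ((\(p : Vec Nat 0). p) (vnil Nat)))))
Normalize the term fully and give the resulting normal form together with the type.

reduced normal form:
  \(l : Pi (z : Vec Nat 3). Vec Nat 2). vcons Nat 3 9 (vcons Nat 2 3 (vcons Nat 1 3 (vcons Nat 0 8 (vnil Nat))))
inferred type:
  Pi (l : Pi (z : Vec Nat 3). Vec Nat 2). Vec Nat 4
observation: the leftmost-outermost redex is a beta-redex, and normalization takes 17 steps.


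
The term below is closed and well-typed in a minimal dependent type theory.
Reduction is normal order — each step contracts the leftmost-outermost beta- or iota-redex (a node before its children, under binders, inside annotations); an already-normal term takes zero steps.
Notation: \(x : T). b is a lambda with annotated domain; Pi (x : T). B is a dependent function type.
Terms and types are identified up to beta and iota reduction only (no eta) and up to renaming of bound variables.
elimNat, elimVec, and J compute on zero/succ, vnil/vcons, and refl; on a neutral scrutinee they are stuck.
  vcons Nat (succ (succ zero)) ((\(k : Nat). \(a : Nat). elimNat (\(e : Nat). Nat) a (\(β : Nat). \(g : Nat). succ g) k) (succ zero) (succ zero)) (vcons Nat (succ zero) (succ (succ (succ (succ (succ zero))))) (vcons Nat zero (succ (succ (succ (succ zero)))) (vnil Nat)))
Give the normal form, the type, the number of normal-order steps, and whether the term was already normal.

normal form:
  vcons Nat (succ (succ zero)) (succ (succ zero)) (vcons Nat (succ zero) (succ (succ (succ (succ (succ zero))))) (vcons Nat zero (succ (succ (succ (succ zero)))) (vnil Nat)))
type:
  Vec Nat (succ (succ (succ zero)))
steps to reach normal form (normal order): 6
term was already normal: no
first redex: a beta-redex


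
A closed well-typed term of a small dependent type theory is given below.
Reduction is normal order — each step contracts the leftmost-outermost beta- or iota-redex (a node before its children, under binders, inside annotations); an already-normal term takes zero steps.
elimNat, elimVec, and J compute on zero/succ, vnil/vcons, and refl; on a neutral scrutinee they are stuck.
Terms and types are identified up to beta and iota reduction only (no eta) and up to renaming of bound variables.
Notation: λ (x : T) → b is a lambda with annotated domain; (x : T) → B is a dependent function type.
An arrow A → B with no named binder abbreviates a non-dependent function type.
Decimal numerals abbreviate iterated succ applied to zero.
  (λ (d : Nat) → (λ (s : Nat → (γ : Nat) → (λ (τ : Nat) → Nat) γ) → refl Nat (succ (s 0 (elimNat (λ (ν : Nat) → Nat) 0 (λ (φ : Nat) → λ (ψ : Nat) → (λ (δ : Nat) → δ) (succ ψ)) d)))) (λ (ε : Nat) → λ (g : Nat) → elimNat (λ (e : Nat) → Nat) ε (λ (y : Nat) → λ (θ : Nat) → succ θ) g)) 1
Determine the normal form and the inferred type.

reduced normal form:
  refl Nat 2
type:
  Eq Nat 2 2
observation: the first redex contracted is a beta-redex; the normal form is reached in 13 normal-order steps.


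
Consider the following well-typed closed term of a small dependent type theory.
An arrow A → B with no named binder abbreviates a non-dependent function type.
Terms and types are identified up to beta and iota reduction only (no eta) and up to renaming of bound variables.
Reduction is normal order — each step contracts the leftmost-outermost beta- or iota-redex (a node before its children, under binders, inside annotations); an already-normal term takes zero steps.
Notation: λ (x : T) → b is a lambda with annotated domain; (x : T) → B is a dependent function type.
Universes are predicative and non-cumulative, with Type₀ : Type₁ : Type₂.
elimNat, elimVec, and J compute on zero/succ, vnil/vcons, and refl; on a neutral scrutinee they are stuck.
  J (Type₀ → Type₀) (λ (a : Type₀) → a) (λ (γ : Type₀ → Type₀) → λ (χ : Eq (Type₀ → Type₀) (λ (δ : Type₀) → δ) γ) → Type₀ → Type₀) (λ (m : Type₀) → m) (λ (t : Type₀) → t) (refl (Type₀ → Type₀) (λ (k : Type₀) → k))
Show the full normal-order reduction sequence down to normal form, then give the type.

normal-order reduction sequence:
  J (Type₀ → Type₀) (λ (a : Type₀) → a) (λ (γ : Type₀ → Type₀) → λ (χ : Eq (Type₀ → Type₀) (λ (δ : Type₀) → δ) γ) → Type₀ → Type₀) (λ (m : Type₀) → m) (λ (t : Type₀) → t) (refl (Type₀ → Type₀) (λ (k : Type₀) → k))
  ~> λ (a : Type₀) → a
the term's type:
  Type₀ → Type₀


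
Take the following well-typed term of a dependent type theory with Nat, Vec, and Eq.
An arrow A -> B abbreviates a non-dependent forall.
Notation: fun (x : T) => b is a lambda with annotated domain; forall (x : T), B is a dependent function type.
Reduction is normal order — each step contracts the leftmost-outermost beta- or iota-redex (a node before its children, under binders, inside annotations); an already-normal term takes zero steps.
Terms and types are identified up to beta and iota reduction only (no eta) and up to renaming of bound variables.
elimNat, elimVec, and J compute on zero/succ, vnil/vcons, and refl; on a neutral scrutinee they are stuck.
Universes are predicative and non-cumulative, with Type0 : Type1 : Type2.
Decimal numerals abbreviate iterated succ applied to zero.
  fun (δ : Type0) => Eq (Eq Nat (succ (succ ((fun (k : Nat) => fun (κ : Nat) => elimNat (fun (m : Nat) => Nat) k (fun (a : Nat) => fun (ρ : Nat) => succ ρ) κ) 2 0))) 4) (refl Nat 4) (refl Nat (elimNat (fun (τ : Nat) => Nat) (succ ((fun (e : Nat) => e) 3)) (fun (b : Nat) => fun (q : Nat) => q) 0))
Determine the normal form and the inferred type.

reduced normal form:
  fun (δ : Type0) => Eq (Eq Nat 4 4) (refl Nat 4) (refl Nat 4)
type:
  Type0 -> Type0


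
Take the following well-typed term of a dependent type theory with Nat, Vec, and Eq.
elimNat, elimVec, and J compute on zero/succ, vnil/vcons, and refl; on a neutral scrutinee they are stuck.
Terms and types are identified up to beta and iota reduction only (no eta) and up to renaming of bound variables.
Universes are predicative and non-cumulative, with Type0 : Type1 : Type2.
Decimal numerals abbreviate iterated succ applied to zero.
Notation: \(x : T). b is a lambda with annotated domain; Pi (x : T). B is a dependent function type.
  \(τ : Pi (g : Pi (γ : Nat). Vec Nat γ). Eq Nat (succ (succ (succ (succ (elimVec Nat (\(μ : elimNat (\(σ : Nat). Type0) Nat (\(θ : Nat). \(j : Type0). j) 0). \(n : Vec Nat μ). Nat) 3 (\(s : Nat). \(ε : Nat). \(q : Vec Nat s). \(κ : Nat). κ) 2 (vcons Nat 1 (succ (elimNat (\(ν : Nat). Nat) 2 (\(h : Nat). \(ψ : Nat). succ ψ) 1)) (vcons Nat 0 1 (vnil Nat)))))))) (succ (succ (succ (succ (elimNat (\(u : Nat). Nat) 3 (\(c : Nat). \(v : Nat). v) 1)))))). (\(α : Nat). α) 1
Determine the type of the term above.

inferred type:
  Pi (τ : Pi (g : Pi (γ : Nat). Vec Nat γ). Eq Nat 7 7). Nat
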